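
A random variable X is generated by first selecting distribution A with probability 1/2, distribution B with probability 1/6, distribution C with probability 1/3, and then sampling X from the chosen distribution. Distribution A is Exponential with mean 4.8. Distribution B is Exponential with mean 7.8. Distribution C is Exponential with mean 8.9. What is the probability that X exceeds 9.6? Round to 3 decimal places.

0.230

Conditional on each component, P(X > 9.6): A: 0.135335; B: 0.292068; C: 0.340054.
By total probability, P(X > 9.6) = 0.5·0.135335 + 0.166667·0.292068 + 0.333333·0.340054 = 0.229697.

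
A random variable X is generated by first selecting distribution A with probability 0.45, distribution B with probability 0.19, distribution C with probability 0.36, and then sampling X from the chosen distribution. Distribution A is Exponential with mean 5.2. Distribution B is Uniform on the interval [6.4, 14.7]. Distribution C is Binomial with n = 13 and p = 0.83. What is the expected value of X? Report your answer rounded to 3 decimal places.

8.229

Component means — A: 5.2; B: 10.55; C: 10.79.
E[X] = 0.45·5.2 + 0.19·10.55 + 0.36·10.79 = 8.2289.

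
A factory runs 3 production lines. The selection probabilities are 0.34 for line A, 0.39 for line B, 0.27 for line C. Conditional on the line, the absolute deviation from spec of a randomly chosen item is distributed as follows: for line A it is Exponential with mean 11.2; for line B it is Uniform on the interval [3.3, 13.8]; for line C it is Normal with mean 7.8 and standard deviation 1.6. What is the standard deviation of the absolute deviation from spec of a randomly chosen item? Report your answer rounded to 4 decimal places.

Per component, A: μ=11.2, E[X²]=250.88; B: μ=8.55, E[X²]=82.29; C: μ=7.8, E[X²]=63.4.
E[X] = 0.34·11.2 + 0.39·8.55 + 0.27·7.8 = 9.2485.
E[X²] = 0.34·250.88 + 0.39·82.29 + 0.27·63.4 = 134.51.
Var(X) = E[X²] − (E[X])² = 134.51 − 85.5348 = 48.9755.
SD(X) = √48.9755 = 6.99825.

6.9983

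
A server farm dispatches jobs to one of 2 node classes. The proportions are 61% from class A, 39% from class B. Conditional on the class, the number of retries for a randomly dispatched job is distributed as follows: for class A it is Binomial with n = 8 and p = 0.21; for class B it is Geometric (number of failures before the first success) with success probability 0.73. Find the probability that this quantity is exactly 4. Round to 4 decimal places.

0.0339

Conditional on each class, P(X = 4): A: 0.0530254; B: 0.00387952.
By total probability, P(X = 4) = 0.61·0.0530254 + 0.39·0.00387952 = 0.0338585.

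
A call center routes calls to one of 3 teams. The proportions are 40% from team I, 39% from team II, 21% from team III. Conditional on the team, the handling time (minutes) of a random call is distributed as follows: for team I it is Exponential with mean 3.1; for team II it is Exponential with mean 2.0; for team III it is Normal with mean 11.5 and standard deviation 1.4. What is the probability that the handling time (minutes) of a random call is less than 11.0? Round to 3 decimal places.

0.853

Conditional on each team, P(X < 11.0): I: 0.971229; II: 0.995913; III: 0.360492.
By total probability, P(X < 11.0) = 0.4·0.971229 + 0.39·0.995913 + 0.21·0.360492 = 0.852601.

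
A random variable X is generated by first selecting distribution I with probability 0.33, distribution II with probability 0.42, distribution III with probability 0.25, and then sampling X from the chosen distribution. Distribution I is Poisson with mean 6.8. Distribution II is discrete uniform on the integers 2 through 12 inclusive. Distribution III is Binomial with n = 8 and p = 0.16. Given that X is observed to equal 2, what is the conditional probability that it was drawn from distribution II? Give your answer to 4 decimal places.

0.3483

Likelihoods P(X=2 | ·): I: 0.0257505; II: 0.0909091; III: 0.25181.
Posterior ∝ prior × likelihood. Numerator for II: 0.42·0.0909091 = 0.0381818.
Normalizing constant: 0.33·0.0257505 + 0.42·0.0909091 + 0.25·0.25181 = 0.109632.
P(II | observation) = 0.0381818 / 0.109632 = 0.348272.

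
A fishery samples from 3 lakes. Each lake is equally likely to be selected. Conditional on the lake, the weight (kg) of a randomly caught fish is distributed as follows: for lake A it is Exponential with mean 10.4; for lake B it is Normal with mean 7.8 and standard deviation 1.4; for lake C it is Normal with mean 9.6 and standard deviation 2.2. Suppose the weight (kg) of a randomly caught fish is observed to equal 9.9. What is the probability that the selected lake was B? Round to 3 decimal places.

0.299

Likelihoods f(9.9 | ·): A: 0.0371152; B: 0.0925126; C: 0.179659.
Posterior ∝ prior × likelihood. Numerator for B: 0.333333·0.0925126 = 0.0308375.
Normalizing constant: 0.333333·0.0371152 + 0.333333·0.0925126 + 0.333333·0.179659 = 0.103096.
P(B | observation) = 0.0308375 / 0.103096 = 0.299116.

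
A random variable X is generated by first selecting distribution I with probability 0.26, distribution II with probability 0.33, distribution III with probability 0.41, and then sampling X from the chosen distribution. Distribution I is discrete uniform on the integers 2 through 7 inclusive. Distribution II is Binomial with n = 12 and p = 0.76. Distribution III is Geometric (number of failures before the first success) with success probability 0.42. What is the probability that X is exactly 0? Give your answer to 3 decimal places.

0.172

Conditional on each component, P(X = 0): I: 0; II: 3.65203e-08; III: 0.42.
By total probability, P(X = 0) = 0.26·0 + 0.33·3.65203e-08 + 0.41·0.42 = 0.1722.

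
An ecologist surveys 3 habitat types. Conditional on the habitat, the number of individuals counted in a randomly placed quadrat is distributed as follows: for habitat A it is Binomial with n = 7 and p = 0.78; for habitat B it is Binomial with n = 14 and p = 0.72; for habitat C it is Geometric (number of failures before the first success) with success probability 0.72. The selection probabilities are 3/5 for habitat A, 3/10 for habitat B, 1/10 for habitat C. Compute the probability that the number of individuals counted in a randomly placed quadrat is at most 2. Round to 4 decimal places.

0.1021

Conditional on each habitat, P(X ≤ 2): A: 0.00722848; B: 1.16284e-05; C: 0.978048.
By total probability, P(X ≤ 2) = 0.6·0.00722848 + 0.3·1.16284e-05 + 0.1·0.978048 = 0.102145.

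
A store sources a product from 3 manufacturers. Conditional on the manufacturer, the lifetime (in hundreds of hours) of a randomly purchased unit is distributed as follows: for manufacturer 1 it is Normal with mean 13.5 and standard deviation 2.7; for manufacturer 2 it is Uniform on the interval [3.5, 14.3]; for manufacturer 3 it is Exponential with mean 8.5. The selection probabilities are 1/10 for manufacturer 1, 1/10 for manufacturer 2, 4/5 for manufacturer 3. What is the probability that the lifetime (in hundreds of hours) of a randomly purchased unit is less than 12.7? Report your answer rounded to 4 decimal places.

Conditional on each manufacturer, P(X < 12.7): 1: 0.383502; 2: 0.851852; 3: 0.775553.
By total probability, P(X < 12.7) = 0.1·0.383502 + 0.1·0.851852 + 0.8·0.775553 = 0.743978.

0.7440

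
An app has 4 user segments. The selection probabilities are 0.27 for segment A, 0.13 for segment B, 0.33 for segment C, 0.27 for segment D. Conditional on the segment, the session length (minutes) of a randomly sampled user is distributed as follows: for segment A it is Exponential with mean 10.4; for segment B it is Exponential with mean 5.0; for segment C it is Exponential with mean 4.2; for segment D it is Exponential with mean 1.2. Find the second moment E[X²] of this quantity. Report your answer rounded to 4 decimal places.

77.3264

For each component E[X²] = Var + (mean)², giving A: 216.32; B: 50; C: 35.28; D: 2.88.
Overall E[X²] = 0.27·216.32 + 0.13·50 + 0.33·35.28 + 0.27·2.88 = 77.3264.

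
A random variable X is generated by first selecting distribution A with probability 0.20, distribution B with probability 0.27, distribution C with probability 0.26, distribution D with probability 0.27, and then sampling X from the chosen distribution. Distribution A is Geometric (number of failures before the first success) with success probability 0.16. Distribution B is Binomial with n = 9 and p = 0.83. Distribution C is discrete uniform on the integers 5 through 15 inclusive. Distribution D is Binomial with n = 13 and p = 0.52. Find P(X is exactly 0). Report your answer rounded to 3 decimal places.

0.032

Conditional on each component, P(X = 0): A: 0.16; B: 1.18588e-07; C: 0; D: 7.18019e-05.
By total probability, P(X = 0) = 0.2·0.16 + 0.27·1.18588e-07 + 0.26·0 + 0.27·7.18019e-05 = 0.0320194.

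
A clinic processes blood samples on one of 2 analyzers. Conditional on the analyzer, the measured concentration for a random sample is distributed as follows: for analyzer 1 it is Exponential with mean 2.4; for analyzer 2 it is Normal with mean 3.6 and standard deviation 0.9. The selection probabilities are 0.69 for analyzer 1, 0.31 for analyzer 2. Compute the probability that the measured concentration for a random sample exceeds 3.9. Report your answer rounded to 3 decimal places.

Conditional on each analyzer, P(X > 3.9): 1: 0.196912; 2: 0.369441.
By total probability, P(X > 3.9) = 0.69·0.196912 + 0.31·0.369441 = 0.250396.

0.250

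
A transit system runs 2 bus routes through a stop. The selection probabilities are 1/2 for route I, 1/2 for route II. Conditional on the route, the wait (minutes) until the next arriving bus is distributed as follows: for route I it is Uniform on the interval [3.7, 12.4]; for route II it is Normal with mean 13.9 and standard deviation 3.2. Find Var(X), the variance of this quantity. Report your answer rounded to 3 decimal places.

Per component, I: μ=8.05, E[X²]=71.11; II: μ=13.9, E[X²]=203.45.
E[X] = 0.5·8.05 + 0.5·13.9 = 10.975.
E[X²] = 0.5·71.11 + 0.5·203.45 = 137.28.
Var(X) = E[X²] − (E[X])² = 137.28 − 120.451 = 16.8294.

16.829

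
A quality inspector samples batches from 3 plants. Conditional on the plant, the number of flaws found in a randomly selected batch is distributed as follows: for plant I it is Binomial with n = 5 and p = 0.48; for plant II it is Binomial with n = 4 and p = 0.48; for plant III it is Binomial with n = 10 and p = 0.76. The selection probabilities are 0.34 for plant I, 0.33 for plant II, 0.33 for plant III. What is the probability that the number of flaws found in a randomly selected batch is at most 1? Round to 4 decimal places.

Conditional on each plant, P(X ≤ 1): I: 0.213499; II: 0.343084; III: 2.07118e-05.
By total probability, P(X ≤ 1) = 0.34·0.213499 + 0.33·0.343084 + 0.33·2.07118e-05 = 0.185814.

0.1858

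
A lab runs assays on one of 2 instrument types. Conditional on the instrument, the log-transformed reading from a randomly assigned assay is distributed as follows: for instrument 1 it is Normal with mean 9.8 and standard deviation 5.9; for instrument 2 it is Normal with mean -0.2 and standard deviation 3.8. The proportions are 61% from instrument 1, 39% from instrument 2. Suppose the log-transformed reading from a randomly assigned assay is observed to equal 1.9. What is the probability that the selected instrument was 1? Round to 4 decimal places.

0.3238

Likelihoods f(1.9 | ·): 1: 0.0275893; 2: 0.0901175.
Posterior ∝ prior × likelihood. Numerator for 1: 0.61·0.0275893 = 0.0168294.
Normalizing constant: 0.61·0.0275893 + 0.39·0.0901175 = 0.0519753.
P(1 | observation) = 0.0168294 / 0.0519753 = 0.323797.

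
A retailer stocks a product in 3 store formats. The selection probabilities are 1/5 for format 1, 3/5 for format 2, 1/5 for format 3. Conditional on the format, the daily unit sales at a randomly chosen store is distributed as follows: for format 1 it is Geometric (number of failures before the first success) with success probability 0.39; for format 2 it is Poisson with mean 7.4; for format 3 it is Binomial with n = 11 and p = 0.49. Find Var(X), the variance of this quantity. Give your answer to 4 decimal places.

10.9491

Per component, 1: μ=1.5641, E[X²]=6.45694; 2: μ=7.4, E[X²]=62.16; 3: μ=5.39, E[X²]=31.801.
E[X] = 0.2·1.5641 + 0.6·7.4 + 0.2·5.39 = 5.83082.
E[X²] = 0.2·6.45694 + 0.6·62.16 + 0.2·31.801 = 44.9476.
Var(X) = E[X²] − (E[X])² = 44.9476 − 33.9985 = 10.9491.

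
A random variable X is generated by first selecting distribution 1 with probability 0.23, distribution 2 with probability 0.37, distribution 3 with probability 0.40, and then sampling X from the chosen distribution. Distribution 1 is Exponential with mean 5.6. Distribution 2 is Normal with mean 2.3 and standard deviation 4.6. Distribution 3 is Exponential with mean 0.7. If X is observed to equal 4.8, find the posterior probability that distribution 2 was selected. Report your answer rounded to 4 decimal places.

0.6056

Likelihoods f(4.8 | ·): 1: 0.0757809; 2: 0.0748193; 3: 0.00150274.
Posterior ∝ prior × likelihood. Numerator for 2: 0.37·0.0748193 = 0.0276831.
Normalizing constant: 0.23·0.0757809 + 0.37·0.0748193 + 0.4·0.00150274 = 0.0457138.
P(2 | observation) = 0.0276831 / 0.0457138 = 0.605575.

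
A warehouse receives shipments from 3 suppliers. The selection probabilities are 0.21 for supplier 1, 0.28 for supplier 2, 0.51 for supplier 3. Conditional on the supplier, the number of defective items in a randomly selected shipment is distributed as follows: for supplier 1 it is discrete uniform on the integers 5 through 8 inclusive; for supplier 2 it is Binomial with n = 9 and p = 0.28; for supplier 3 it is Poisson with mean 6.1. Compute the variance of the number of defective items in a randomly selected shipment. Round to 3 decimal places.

Per component, 1: μ=6.5, E[X²]=43.5; 2: μ=2.52, E[X²]=8.1648; 3: μ=6.1, E[X²]=43.31.
E[X] = 0.21·6.5 + 0.28·2.52 + 0.51·6.1 = 5.1816.
E[X²] = 0.21·43.5 + 0.28·8.1648 + 0.51·43.31 = 33.5092.
Var(X) = E[X²] − (E[X])² = 33.5092 − 26.849 = 6.66027.

6.660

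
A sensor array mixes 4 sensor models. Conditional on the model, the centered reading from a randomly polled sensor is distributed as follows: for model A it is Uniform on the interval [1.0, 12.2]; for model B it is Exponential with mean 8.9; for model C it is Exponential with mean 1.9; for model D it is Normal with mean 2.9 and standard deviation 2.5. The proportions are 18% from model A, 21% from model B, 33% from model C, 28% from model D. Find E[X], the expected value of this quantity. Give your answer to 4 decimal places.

4.4960

Component means — A: 6.6; B: 8.9; C: 1.9; D: 2.9.
E[X] = 0.18·6.6 + 0.21·8.9 + 0.33·1.9 + 0.28·2.9 = 4.496.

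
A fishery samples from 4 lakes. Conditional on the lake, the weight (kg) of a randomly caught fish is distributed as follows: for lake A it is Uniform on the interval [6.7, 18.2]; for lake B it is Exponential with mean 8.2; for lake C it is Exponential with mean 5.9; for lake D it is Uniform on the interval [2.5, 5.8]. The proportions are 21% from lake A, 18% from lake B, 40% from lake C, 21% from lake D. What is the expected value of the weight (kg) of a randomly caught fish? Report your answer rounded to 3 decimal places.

Component means — A: 12.45; B: 8.2; C: 5.9; D: 4.15.
E[X] = 0.21·12.45 + 0.18·8.2 + 0.4·5.9 + 0.21·4.15 = 7.322.

7.322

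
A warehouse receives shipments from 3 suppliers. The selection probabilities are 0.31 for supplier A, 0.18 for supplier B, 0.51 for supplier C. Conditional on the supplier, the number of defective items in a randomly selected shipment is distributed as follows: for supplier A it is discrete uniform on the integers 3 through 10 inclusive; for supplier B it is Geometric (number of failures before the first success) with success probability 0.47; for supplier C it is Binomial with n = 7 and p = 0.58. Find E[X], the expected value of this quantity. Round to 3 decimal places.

Component means — A: 6.5; B: 1.12766; C: 4.06.
E[X] = 0.31·6.5 + 0.18·1.12766 + 0.51·4.06 = 4.28858.

4.289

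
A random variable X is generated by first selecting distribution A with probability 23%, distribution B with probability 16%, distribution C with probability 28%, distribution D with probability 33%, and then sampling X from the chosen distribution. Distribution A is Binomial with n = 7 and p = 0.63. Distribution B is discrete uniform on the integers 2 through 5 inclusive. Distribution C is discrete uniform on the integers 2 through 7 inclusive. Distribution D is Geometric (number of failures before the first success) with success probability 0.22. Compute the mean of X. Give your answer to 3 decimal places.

4.004

Component means — A: 4.41; B: 3.5; C: 4.5; D: 3.54545.
E[X] = 0.23·4.41 + 0.16·3.5 + 0.28·4.5 + 0.33·3.54545 = 4.0043.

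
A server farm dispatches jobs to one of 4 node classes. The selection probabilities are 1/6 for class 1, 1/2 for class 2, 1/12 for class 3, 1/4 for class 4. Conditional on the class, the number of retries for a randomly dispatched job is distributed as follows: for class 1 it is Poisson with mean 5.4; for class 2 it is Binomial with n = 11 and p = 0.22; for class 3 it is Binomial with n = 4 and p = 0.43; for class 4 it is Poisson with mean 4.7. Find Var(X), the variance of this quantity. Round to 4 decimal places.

4.9043

Per component, 1: μ=5.4, E[X²]=34.56; 2: μ=2.42, E[X²]=7.744; 3: μ=1.72, E[X²]=3.9388; 4: μ=4.7, E[X²]=26.79.
E[X] = 0.166667·5.4 + 0.5·2.42 + 0.0833333·1.72 + 0.25·4.7 = 3.42833.
E[X²] = 0.166667·34.56 + 0.5·7.744 + 0.0833333·3.9388 + 0.25·26.79 = 16.6577.
Var(X) = E[X²] − (E[X])² = 16.6577 − 11.7535 = 4.90426.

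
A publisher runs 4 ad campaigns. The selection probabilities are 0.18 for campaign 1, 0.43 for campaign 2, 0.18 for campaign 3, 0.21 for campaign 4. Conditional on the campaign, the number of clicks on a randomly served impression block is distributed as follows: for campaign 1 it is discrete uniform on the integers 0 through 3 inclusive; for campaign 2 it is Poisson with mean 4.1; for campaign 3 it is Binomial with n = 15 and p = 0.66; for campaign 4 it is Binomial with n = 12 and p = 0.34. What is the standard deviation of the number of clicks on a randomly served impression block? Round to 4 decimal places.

3.1788

Per component, 1: μ=1.5, E[X²]=3.5; 2: μ=4.1, E[X²]=20.91; 3: μ=9.9, E[X²]=101.376; 4: μ=4.08, E[X²]=19.3392.
E[X] = 0.18·1.5 + 0.43·4.1 + 0.18·9.9 + 0.21·4.08 = 4.6718.
E[X²] = 0.18·3.5 + 0.43·20.91 + 0.18·101.376 + 0.21·19.3392 = 31.9302.
Var(X) = E[X²] − (E[X])² = 31.9302 − 21.8257 = 10.1045.
SD(X) = √10.1045 = 3.17876.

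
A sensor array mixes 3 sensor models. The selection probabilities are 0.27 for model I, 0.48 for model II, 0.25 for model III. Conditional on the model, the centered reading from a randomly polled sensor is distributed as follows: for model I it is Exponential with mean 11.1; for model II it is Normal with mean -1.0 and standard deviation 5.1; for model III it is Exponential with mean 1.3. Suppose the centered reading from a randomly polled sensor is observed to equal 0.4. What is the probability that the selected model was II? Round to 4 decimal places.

0.1799

Likelihoods f(0.4 | ·): I: 0.0869014; II: 0.0753315; III: 0.565493.
Posterior ∝ prior × likelihood. Numerator for II: 0.48·0.0753315 = 0.0361591.
Normalizing constant: 0.27·0.0869014 + 0.48·0.0753315 + 0.25·0.565493 = 0.200996.
P(II | observation) = 0.0361591 / 0.200996 = 0.1799.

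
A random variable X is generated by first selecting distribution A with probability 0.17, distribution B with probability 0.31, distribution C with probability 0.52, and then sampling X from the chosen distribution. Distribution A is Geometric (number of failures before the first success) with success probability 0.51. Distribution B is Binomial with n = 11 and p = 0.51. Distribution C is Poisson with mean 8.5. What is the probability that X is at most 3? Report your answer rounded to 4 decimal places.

Conditional on each component, P(X ≤ 3): A: 0.942352; B: 0.100901; C: 0.0301091.
By total probability, P(X ≤ 3) = 0.17·0.942352 + 0.31·0.100901 + 0.52·0.0301091 = 0.207136.

0.2071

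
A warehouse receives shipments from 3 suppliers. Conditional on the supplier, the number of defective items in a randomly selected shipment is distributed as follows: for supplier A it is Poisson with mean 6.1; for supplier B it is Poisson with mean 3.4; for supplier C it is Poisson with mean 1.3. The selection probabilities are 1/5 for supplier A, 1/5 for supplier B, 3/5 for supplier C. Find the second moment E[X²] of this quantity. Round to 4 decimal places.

13.4480

For each component E[X²] = Var + (mean)², giving A: 43.31; B: 14.96; C: 2.99.
Overall E[X²] = 0.2·43.31 + 0.2·14.96 + 0.6·2.99 = 13.448.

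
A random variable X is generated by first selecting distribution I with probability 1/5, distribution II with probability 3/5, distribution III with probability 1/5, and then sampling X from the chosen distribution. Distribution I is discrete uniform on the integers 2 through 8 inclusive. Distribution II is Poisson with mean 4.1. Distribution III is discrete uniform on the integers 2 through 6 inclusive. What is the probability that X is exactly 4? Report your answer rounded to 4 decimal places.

0.1856

Conditional on each component, P(X = 4): I: 0.142857; II: 0.195127; III: 0.2.
By total probability, P(X = 4) = 0.2·0.142857 + 0.6·0.195127 + 0.2·0.2 = 0.185647.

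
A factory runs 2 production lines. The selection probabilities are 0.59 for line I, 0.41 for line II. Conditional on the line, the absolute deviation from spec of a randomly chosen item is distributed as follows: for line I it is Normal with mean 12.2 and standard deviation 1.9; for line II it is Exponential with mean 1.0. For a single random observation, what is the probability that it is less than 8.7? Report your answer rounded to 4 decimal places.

Conditional on each line, P(X < 8.7): I: 0.0327299; II: 0.999833.
By total probability, P(X < 8.7) = 0.59·0.0327299 + 0.41·0.999833 = 0.429242.

0.4292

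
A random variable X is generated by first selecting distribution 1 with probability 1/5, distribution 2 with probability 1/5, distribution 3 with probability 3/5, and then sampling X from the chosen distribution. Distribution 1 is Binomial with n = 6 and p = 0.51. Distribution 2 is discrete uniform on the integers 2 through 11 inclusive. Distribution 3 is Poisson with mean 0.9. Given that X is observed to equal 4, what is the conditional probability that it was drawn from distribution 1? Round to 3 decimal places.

0.646

Likelihoods P(X=4 | ·): 1: 0.243649; 2: 0.1; 3: 0.0111146.
Posterior ∝ prior × likelihood. Numerator for 1: 0.2·0.243649 = 0.0487297.
Normalizing constant: 0.2·0.243649 + 0.2·0.1 + 0.6·0.0111146 = 0.0753985.
P(1 | observation) = 0.0487297 / 0.0753985 = 0.646296.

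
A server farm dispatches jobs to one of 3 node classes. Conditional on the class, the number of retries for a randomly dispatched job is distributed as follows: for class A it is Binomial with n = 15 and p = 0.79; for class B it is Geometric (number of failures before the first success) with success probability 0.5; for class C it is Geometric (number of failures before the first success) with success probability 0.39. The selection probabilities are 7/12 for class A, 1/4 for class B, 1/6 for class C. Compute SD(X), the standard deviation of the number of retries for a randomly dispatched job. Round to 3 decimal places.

5.485

Per component, A: μ=11.85, E[X²]=142.911; B: μ=1, E[X²]=3; C: μ=1.5641, E[X²]=6.45694.
E[X] = 0.583333·11.85 + 0.25·1 + 0.166667·1.5641 = 7.42318.
E[X²] = 0.583333·142.911 + 0.25·3 + 0.166667·6.45694 = 85.1909.
Var(X) = E[X²] − (E[X])² = 85.1909 − 55.1037 = 30.0872.
SD(X) = √30.0872 = 5.48518.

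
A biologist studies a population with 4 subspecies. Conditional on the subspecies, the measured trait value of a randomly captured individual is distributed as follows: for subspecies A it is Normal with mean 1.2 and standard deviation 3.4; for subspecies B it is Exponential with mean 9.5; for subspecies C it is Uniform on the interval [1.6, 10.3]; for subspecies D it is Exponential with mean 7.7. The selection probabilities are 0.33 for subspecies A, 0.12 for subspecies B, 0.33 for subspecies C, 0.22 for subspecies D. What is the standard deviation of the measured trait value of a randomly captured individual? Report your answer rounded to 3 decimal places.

6.231

Per component, A: μ=1.2, E[X²]=13; B: μ=9.5, E[X²]=180.5; C: μ=5.95, E[X²]=41.71; D: μ=7.7, E[X²]=118.58.
E[X] = 0.33·1.2 + 0.12·9.5 + 0.33·5.95 + 0.22·7.7 = 5.1935.
E[X²] = 0.33·13 + 0.12·180.5 + 0.33·41.71 + 0.22·118.58 = 65.8019.
Var(X) = E[X²] − (E[X])² = 65.8019 − 26.9724 = 38.8295.
SD(X) = √38.8295 = 6.23133.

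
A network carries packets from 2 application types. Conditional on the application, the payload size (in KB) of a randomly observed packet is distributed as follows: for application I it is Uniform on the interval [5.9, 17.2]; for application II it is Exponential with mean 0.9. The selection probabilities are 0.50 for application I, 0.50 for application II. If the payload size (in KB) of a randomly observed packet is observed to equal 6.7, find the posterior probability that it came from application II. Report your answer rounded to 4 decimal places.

0.0073

Likelihoods f(6.7 | ·): I: 0.0884956; II: 0.000649645.
Posterior ∝ prior × likelihood. Numerator for II: 0.5·0.000649645 = 0.000324823.
Normalizing constant: 0.5·0.0884956 + 0.5·0.000649645 = 0.0445726.
P(II | observation) = 0.000324823 / 0.0445726 = 0.0072875.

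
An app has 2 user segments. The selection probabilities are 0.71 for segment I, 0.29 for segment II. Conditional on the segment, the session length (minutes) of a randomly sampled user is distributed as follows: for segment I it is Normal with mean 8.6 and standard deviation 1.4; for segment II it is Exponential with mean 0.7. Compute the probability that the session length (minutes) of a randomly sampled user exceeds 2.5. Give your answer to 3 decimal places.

Conditional on each segment, P(X > 2.5): I: 0.999993; II: 0.0281157.
By total probability, P(X > 2.5) = 0.71·0.999993 + 0.29·0.0281157 = 0.718149.

0.718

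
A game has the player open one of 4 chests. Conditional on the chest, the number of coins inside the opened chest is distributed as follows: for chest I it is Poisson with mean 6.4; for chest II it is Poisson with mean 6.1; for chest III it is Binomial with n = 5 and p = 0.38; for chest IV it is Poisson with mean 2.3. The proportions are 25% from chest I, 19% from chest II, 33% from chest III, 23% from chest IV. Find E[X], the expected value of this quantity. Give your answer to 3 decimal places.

3.915

Component means — I: 6.4; II: 6.1; III: 1.9; IV: 2.3.
E[X] = 0.25·6.4 + 0.19·6.1 + 0.33·1.9 + 0.23·2.3 = 3.915.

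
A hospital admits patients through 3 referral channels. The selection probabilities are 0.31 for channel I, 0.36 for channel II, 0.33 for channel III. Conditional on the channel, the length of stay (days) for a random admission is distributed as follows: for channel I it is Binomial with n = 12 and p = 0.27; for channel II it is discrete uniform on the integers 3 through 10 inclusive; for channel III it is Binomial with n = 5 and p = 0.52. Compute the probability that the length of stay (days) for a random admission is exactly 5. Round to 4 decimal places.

Conditional on each channel, P(X = 5): I: 0.125546; II: 0.125; III: 0.0380204.
By total probability, P(X = 5) = 0.31·0.125546 + 0.36·0.125 + 0.33·0.0380204 = 0.0964661.

0.0965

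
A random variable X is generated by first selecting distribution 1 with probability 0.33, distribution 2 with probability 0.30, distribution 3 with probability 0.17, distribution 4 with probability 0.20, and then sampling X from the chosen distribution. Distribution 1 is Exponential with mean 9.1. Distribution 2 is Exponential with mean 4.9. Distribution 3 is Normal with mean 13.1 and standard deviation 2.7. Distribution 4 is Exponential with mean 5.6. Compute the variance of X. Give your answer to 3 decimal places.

Per component, 1: μ=9.1, E[X²]=165.62; 2: μ=4.9, E[X²]=48.02; 3: μ=13.1, E[X²]=178.9; 4: μ=5.6, E[X²]=62.72.
E[X] = 0.33·9.1 + 0.3·4.9 + 0.17·13.1 + 0.2·5.6 = 7.82.
E[X²] = 0.33·165.62 + 0.3·48.02 + 0.17·178.9 + 0.2·62.72 = 112.018.
Var(X) = E[X²] − (E[X])² = 112.018 − 61.1524 = 50.8652.

50.865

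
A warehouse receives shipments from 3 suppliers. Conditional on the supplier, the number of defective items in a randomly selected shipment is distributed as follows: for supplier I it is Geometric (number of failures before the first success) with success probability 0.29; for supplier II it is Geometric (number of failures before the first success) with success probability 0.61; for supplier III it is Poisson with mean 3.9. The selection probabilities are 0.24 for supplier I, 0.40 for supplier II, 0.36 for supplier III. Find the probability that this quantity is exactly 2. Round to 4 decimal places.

Conditional on each supplier, P(X = 2): I: 0.146189; II: 0.092781; III: 0.15394.
By total probability, P(X = 2) = 0.24·0.146189 + 0.4·0.092781 + 0.36·0.15394 = 0.127616.

0.1276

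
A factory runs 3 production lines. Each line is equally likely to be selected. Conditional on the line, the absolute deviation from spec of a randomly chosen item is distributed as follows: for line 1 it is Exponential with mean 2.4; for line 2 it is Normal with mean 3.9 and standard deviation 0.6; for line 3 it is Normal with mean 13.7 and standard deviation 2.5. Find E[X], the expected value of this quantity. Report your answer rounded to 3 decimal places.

6.667

Component means — 1: 2.4; 2: 3.9; 3: 13.7.
E[X] = 0.333333·2.4 + 0.333333·3.9 + 0.333333·13.7 = 6.66667.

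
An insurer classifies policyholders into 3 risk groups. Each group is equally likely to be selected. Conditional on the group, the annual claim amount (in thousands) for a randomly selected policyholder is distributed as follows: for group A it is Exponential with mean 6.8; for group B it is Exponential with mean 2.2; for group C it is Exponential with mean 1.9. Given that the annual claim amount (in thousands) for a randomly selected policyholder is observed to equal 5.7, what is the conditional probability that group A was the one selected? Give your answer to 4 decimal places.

0.5134

Likelihoods f(5.7 | ·): A: 0.063599; B: 0.034069; C: 0.0262037.
Posterior ∝ prior × likelihood. Numerator for A: 0.333333·0.063599 = 0.0211997.
Normalizing constant: 0.333333·0.063599 + 0.333333·0.034069 + 0.333333·0.0262037 = 0.0412906.
P(A | observation) = 0.0211997 / 0.0412906 = 0.513426.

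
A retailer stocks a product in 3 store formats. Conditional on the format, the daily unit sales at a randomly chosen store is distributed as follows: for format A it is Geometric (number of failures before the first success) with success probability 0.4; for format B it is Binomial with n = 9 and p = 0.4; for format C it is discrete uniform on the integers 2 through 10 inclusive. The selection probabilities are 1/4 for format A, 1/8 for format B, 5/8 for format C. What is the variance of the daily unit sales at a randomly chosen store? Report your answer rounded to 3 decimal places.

Per component, A: μ=1.5, E[X²]=6; B: μ=3.6, E[X²]=15.12; C: μ=6, E[X²]=42.6667.
E[X] = 0.25·1.5 + 0.125·3.6 + 0.625·6 = 4.575.
E[X²] = 0.25·6 + 0.125·15.12 + 0.625·42.6667 = 30.0567.
Var(X) = E[X²] − (E[X])² = 30.0567 − 20.9306 = 9.12604.

9.126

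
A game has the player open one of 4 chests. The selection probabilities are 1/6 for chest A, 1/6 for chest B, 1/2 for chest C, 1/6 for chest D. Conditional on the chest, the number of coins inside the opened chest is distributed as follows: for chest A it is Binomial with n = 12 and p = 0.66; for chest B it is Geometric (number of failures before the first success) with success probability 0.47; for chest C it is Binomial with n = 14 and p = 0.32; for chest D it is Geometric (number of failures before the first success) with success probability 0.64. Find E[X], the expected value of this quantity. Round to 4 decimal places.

Component means — A: 7.92; B: 1.12766; C: 4.48; D: 0.5625.
E[X] = 0.166667·7.92 + 0.166667·1.12766 + 0.5·4.48 + 0.166667·0.5625 = 3.84169.

3.8417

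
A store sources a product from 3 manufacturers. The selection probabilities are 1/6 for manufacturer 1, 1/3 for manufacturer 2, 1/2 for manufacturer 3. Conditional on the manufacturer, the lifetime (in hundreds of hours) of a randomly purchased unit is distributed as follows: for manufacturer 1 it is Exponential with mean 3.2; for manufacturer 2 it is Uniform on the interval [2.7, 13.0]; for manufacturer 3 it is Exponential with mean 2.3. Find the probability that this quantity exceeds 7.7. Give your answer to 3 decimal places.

Conditional on each manufacturer, P(X > 7.7): 1: 0.0901527; 2: 0.514563; 3: 0.0351607.
By total probability, P(X > 7.7) = 0.166667·0.0901527 + 0.333333·0.514563 + 0.5·0.0351607 = 0.204127.

0.204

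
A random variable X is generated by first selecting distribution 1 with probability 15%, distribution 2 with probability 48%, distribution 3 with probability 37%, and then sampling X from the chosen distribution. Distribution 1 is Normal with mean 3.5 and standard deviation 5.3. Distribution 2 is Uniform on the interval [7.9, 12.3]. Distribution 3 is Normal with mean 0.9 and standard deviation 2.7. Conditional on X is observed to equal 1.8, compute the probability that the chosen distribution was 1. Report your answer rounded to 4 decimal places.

Likelihoods f(1.8 | ·): 1: 0.0714979; 2: 0; 3: 0.139772.
Posterior ∝ prior × likelihood. Numerator for 1: 0.15·0.0714979 = 0.0107247.
Normalizing constant: 0.15·0.0714979 + 0.48·0 + 0.37·0.139772 = 0.0624402.
P(1 | observation) = 0.0107247 / 0.0624402 = 0.171759.

0.1718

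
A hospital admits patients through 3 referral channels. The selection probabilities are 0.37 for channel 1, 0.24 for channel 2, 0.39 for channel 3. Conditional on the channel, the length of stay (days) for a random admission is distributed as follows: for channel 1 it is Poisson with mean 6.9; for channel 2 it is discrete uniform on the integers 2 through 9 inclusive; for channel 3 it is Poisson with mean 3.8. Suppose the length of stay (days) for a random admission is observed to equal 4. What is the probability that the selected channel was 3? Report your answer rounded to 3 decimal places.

Likelihoods P(X=4 | ·): 1: 0.0951816; 2: 0.125; 3: 0.194359.
Posterior ∝ prior × likelihood. Numerator for 3: 0.39·0.194359 = 0.0757999.
Normalizing constant: 0.37·0.0951816 + 0.24·0.125 + 0.39·0.194359 = 0.141017.
P(3 | observation) = 0.0757999 / 0.141017 = 0.537523.

0.538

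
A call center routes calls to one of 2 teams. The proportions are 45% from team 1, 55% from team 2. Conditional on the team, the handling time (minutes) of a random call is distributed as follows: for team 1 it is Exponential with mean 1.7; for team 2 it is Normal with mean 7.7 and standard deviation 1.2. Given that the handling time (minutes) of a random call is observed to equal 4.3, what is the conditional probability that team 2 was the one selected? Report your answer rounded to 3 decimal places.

Likelihoods f(4.3 | ·): 1: 0.0468858; 2: 0.00600508.
Posterior ∝ prior × likelihood. Numerator for 2: 0.55·0.00600508 = 0.0033028.
Normalizing constant: 0.45·0.0468858 + 0.55·0.00600508 = 0.0244014.
P(2 | observation) = 0.0033028 / 0.0244014 = 0.135353.

0.135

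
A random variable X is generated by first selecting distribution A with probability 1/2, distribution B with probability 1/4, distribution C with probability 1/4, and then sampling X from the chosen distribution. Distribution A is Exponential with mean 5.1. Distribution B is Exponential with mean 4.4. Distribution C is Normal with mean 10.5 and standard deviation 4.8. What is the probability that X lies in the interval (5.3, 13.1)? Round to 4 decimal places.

0.3424

Conditional on each component, P(5.3 < X < 13.1): A: 0.277091; B: 0.248897; C: 0.566646.
By total probability, P(5.3 < X < 13.1) = 0.5·0.277091 + 0.25·0.248897 + 0.25·0.566646 = 0.342431.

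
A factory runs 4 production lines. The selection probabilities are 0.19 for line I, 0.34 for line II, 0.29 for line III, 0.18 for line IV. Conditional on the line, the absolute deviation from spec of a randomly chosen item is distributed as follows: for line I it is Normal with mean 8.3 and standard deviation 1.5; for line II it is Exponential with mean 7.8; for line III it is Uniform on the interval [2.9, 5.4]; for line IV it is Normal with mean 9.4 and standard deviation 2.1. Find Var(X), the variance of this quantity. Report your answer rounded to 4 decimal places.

25.9735

Per component, I: μ=8.3, E[X²]=71.14; II: μ=7.8, E[X²]=121.68; III: μ=4.15, E[X²]=17.7433; IV: μ=9.4, E[X²]=92.77.
E[X] = 0.19·8.3 + 0.34·7.8 + 0.29·4.15 + 0.18·9.4 = 7.1245.
E[X²] = 0.19·71.14 + 0.34·121.68 + 0.29·17.7433 + 0.18·92.77 = 76.732.
Var(X) = E[X²] − (E[X])² = 76.732 − 50.7585 = 25.9735.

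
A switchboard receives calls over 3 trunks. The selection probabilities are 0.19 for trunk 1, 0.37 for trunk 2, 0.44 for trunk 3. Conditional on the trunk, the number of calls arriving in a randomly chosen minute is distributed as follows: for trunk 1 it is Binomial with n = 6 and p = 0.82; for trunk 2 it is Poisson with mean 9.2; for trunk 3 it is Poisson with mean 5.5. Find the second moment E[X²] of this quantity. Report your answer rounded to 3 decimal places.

55.218

For each component E[X²] = Var + (mean)², giving 1: 25.092; 2: 93.84; 3: 35.75.
Overall E[X²] = 0.19·25.092 + 0.37·93.84 + 0.44·35.75 = 55.2183.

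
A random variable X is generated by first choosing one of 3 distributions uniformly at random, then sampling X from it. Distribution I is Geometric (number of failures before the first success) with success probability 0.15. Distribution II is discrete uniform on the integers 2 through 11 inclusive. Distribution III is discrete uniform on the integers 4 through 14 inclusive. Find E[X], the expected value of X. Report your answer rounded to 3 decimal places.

7.056

Component means — I: 5.66667; II: 6.5; III: 9.
E[X] = 0.333333·5.66667 + 0.333333·6.5 + 0.333333·9 = 7.05556.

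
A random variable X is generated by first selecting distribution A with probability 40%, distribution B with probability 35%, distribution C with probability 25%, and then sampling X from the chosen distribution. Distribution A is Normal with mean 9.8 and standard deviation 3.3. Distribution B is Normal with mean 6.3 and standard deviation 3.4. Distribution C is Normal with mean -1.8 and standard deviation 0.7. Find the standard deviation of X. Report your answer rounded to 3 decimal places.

5.426

Per component, A: μ=9.8, E[X²]=106.93; B: μ=6.3, E[X²]=51.25; C: μ=-1.8, E[X²]=3.73.
E[X] = 0.4·9.8 + 0.35·6.3 + 0.25·-1.8 = 5.675.
E[X²] = 0.4·106.93 + 0.35·51.25 + 0.25·3.73 = 61.642.
Var(X) = E[X²] − (E[X])² = 61.642 − 32.2056 = 29.4364.
SD(X) = √29.4364 = 5.42553.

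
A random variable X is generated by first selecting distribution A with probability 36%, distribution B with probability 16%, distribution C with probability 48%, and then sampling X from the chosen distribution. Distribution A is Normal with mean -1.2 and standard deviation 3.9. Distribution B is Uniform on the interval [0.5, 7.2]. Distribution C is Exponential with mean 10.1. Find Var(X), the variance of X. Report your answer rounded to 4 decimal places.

81.5727

Per component, A: μ=-1.2, E[X²]=16.65; B: μ=3.85, E[X²]=18.5633; C: μ=10.1, E[X²]=204.02.
E[X] = 0.36·-1.2 + 0.16·3.85 + 0.48·10.1 = 5.032.
E[X²] = 0.36·16.65 + 0.16·18.5633 + 0.48·204.02 = 106.894.
Var(X) = E[X²] − (E[X])² = 106.894 − 25.321 = 81.5727.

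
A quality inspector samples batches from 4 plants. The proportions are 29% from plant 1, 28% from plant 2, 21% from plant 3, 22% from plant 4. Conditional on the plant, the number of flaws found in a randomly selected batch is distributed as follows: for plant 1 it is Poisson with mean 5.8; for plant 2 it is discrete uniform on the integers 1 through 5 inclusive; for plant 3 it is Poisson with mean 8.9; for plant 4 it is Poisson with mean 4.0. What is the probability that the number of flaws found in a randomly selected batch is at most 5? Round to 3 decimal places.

0.617

Conditional on each plant, P(X ≤ 5): 1: 0.478315; 2: 1; 3: 0.1219; 4: 0.78513.
By total probability, P(X ≤ 5) = 0.29·0.478315 + 0.28·1 + 0.21·0.1219 + 0.22·0.78513 = 0.617039.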